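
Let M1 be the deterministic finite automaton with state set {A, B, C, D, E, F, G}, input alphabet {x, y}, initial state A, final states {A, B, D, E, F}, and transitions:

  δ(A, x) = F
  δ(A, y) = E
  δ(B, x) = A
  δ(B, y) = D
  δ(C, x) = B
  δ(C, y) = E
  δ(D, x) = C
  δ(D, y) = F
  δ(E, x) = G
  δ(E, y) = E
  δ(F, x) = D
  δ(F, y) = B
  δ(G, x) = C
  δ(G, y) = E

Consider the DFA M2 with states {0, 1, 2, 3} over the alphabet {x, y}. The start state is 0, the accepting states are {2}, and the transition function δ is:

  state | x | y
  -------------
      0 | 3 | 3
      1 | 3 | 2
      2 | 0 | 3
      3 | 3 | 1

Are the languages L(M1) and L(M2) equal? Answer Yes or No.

The empty string ε is accepted by M1 but rejected by M2.
So L(M1) ≠ L(M2).

No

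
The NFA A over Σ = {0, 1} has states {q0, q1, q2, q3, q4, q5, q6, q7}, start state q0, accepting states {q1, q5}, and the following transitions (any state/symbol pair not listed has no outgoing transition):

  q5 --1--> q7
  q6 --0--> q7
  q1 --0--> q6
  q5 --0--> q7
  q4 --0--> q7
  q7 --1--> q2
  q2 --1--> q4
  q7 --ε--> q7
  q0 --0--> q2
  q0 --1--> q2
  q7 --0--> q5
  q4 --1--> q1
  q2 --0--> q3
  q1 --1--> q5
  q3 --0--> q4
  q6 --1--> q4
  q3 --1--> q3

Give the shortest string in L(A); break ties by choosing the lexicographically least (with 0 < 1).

A breadth-first search from q0 reaches an accepting state first via the path q0 → q2 → q4 → q1 on input 011.
No string of length < 3 is accepted (BFS exhausts all shorter strings without reaching an accepting state), and 011 is the lexicographically least accepting string of length 3.

011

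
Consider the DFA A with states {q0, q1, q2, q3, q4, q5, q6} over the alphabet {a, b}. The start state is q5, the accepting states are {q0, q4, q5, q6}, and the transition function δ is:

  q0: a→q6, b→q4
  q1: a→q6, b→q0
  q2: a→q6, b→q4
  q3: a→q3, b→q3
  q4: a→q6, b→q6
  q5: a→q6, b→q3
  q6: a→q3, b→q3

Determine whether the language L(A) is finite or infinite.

The useful states (reachable from q5 and able to reach an accepting state) are {q5, q6}.
Restricted to these states the transition graph has no cycle, so every accepting path has bounded length and L is finite.

finite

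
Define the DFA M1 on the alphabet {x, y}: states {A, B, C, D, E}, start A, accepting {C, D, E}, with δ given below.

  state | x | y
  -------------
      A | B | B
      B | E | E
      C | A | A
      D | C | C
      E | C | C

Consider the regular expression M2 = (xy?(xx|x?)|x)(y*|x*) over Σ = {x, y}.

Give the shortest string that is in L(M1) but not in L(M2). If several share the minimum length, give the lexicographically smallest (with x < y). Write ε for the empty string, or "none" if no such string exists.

The string yx is accepted by M1 but not by M2.
No shorter string lies in the difference, and yx is the lexicographically first length-2 string in L(M1) \ L(M2).

yx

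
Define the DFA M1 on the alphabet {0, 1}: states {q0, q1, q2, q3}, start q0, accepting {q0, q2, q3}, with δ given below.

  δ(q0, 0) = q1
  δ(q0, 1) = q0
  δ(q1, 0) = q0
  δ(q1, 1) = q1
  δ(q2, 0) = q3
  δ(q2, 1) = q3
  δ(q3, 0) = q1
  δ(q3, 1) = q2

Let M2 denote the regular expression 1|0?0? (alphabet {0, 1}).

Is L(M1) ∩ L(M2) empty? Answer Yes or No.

The empty string ε is accepted by both M1 and M2.
Hence L(M1) ∩ L(M2) ≠ ∅.

No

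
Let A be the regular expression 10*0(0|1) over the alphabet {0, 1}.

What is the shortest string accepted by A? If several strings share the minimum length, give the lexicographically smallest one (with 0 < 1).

By inspection of the expression, no string of length less than 3 matches, and 100 is the lexicographically first match of length 3.

100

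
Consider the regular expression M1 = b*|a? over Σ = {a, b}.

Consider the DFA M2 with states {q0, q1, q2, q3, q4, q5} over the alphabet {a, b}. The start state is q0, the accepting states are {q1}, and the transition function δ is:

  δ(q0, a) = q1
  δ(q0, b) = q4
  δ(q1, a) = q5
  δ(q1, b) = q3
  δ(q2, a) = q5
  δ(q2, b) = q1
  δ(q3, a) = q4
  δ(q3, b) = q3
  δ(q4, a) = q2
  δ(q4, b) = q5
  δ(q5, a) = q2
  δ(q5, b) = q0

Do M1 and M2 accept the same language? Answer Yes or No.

No

The empty string ε is accepted by M1 but rejected by M2.
So L(M1) ≠ L(M2).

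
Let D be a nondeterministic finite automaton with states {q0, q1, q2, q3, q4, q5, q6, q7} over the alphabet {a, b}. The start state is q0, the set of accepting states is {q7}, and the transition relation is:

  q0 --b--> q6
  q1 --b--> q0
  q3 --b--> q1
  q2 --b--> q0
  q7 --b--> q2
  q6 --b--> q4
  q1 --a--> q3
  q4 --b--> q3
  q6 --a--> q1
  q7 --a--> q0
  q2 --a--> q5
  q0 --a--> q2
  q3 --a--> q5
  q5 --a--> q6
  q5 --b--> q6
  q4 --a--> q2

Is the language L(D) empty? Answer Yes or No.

Yes

The states reachable from the start state are {q0, q1, q2, q3, q4, q5, q6}.
None of the accepting states {q7} is reachable, so no string is accepted and L(D) = ∅.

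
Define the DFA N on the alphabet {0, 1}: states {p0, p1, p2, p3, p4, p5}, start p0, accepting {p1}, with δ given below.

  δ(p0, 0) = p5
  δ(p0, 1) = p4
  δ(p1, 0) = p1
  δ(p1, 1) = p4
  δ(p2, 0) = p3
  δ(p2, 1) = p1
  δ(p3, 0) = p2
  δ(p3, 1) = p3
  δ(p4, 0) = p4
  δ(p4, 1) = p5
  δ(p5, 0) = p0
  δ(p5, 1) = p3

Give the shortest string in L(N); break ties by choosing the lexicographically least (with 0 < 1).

A breadth-first search from p0 reaches an accepting state first via the path p0 → p5 → p3 → p2 → p1 on input 0101.
No string of length < 4 is accepted (BFS exhausts all shorter strings without reaching an accepting state), and 0101 is the lexicographically least accepting string of length 4.

0101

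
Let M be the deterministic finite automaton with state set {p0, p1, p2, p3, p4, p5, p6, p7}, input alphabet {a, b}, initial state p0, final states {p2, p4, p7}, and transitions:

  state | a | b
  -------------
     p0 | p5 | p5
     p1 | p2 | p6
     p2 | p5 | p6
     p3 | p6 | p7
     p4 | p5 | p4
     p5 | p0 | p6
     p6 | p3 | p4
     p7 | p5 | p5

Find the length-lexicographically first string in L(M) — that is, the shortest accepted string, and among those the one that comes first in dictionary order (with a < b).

abb

A breadth-first search from p0 reaches an accepting state first via the path p0 → p5 → p6 → p4 on input abb.
No string of length < 3 is accepted (BFS exhausts all shorter strings without reaching an accepting state), and abb is the lexicographically least accepting string of length 3.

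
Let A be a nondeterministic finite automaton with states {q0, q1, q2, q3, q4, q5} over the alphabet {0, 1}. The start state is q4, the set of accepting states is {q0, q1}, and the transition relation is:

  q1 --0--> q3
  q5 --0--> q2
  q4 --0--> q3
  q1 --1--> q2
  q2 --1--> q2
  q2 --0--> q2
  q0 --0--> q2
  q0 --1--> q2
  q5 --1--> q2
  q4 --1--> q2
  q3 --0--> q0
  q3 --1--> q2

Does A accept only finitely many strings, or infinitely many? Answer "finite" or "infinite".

finite

The useful states (reachable from q4 and able to reach an accepting state) are {q0, q3, q4}.
Restricted to these states the transition graph has no cycle, so every accepting path has bounded length and L is finite.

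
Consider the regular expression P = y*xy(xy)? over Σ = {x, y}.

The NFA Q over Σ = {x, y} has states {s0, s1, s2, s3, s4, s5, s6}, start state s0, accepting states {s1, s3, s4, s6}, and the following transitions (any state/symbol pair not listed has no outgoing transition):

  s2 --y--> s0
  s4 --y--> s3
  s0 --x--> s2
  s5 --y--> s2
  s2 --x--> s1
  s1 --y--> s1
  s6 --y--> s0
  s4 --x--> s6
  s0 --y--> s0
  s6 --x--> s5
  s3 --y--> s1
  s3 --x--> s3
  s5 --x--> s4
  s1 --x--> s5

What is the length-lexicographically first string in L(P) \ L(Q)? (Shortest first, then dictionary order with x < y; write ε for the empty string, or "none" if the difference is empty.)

The string xy is accepted by P but not by Q.
No shorter string lies in the difference, and xy is the lexicographically first length-2 string in L(P) \ L(Q).

xy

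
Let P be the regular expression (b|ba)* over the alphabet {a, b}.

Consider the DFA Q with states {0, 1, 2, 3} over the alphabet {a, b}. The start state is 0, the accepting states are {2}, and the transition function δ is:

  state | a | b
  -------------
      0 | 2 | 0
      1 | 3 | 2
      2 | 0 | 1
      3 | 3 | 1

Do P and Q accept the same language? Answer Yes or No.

The empty string ε is accepted by P but rejected by Q.
So L(P) ≠ L(Q).

No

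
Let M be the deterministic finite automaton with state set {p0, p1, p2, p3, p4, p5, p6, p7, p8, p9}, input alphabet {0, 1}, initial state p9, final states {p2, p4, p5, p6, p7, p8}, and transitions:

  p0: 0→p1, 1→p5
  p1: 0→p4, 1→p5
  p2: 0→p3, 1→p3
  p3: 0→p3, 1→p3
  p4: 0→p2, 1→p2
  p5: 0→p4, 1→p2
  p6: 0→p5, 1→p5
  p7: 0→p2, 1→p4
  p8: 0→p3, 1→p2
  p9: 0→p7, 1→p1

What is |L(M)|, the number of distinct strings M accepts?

The useful subgraph on states {p1, p2, p4, p5, p7, p9} is acyclic, so L(M) is finite; the longest accepting path visits 5 useful states, giving maximum string length 4.
Counting accepting paths from p9 by length: 1 of length 1, 4 of length 2, 6 of length 3, 2 of length 4. Total 13.

13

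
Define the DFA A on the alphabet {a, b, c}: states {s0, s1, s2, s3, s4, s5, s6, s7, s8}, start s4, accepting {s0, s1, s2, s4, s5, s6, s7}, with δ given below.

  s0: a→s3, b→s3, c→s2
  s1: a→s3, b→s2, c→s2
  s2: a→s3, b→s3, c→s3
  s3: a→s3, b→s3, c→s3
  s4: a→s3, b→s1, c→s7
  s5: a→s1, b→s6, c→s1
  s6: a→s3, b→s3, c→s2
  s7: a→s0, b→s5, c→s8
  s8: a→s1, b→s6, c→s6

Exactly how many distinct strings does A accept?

The useful subgraph on states {s0, s1, s2, s4, s5, s6, s7, s8} is acyclic, so L(A) is finite; the longest accepting path visits 5 useful states, giving maximum string length 4.
Counting accepting paths from s4 by length: 1 of length 0, 2 of length 1, 4 of length 2, 7 of length 3, 9 of length 4. Total 23.

23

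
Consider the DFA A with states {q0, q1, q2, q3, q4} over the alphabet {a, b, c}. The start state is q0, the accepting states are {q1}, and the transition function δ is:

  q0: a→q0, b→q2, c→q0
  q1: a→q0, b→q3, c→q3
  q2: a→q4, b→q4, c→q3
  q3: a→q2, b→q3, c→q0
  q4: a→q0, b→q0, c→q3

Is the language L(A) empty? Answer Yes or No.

The states reachable from the start state are {q0, q2, q3, q4}.
None of the accepting states {q1} is reachable, so no string is accepted and L(A) = ∅.

Yes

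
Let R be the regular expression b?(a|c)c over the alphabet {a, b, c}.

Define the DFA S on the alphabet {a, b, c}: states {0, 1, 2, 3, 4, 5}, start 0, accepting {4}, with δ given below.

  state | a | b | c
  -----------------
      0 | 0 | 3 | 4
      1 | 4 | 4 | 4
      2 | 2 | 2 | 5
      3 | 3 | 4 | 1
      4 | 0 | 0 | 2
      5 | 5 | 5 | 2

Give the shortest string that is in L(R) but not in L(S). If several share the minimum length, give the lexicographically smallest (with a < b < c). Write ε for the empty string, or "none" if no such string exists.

cc

The string cc is accepted by R but not by S.
No shorter string lies in the difference, and cc is the lexicographically first length-2 string in L(R) \ L(S).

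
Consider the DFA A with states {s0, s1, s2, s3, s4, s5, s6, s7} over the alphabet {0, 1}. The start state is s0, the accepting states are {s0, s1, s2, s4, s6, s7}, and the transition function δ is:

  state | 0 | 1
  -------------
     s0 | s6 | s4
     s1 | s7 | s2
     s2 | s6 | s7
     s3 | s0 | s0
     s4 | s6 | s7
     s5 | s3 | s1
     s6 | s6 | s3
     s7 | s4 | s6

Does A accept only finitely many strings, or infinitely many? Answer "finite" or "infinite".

State s0 is reachable from the start and can reach an accepting state, and it lies on the cycle s0 → s4 → s6 → s3 → s0.
Traversing that cycle any number of times yields accepted strings of unbounded length, so the language is infinite.

infinite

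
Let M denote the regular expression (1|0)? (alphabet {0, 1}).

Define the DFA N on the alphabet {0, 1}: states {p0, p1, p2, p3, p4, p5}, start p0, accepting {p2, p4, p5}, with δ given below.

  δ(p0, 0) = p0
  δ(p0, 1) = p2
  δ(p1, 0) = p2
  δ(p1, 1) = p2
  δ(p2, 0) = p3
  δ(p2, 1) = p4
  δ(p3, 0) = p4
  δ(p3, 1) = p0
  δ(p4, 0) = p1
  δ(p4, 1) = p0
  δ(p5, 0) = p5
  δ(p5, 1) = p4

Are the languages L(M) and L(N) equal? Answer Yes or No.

The empty string ε is accepted by M but rejected by N.
So L(M) ≠ L(N).

No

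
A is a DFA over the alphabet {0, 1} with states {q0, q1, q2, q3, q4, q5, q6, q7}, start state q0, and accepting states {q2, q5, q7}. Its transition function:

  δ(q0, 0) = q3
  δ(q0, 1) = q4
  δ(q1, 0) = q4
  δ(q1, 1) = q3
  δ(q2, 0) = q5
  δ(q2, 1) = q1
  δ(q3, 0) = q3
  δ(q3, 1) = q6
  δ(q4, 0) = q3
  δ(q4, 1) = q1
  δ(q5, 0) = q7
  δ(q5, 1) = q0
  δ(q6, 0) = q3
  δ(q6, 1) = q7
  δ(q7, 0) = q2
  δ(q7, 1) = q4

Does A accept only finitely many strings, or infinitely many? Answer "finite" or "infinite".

State q3 is reachable from the start and can reach an accepting state, and it lies on the cycle q3 → q3.
Traversing that cycle any number of times yields accepted strings of unbounded length, so the language is infinite.

infinite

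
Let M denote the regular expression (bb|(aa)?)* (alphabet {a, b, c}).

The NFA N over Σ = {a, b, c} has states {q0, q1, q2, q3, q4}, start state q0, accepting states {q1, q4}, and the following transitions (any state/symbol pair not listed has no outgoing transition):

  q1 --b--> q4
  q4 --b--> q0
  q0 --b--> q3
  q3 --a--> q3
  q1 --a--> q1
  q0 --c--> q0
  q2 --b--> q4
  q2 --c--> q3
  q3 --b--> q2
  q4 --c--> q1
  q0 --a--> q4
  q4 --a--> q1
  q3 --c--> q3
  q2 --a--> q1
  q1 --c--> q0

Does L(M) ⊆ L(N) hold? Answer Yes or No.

The empty string ε is in L(M) but not in L(N).
So L(M) ⊄ L(N).

No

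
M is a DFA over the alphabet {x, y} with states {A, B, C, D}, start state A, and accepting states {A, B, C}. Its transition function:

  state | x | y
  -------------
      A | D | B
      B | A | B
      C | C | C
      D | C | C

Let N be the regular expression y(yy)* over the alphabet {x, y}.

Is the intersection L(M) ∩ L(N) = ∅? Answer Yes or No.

The string y is accepted by both M and N.
Hence L(M) ∩ L(N) ≠ ∅.

No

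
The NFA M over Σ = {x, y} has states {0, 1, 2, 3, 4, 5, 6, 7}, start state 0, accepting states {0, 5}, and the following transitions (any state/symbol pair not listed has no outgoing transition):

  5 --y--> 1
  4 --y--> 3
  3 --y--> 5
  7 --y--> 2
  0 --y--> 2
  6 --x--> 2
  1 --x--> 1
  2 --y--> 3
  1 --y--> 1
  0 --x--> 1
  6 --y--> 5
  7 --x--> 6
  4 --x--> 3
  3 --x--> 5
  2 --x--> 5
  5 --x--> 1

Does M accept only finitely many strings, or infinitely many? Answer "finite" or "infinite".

finite

The useful states (reachable from 0 and able to reach an accepting state) are {0, 2, 3, 5}.
Restricted to these states the transition graph has no cycle, so every accepting path has bounded length and L is finite.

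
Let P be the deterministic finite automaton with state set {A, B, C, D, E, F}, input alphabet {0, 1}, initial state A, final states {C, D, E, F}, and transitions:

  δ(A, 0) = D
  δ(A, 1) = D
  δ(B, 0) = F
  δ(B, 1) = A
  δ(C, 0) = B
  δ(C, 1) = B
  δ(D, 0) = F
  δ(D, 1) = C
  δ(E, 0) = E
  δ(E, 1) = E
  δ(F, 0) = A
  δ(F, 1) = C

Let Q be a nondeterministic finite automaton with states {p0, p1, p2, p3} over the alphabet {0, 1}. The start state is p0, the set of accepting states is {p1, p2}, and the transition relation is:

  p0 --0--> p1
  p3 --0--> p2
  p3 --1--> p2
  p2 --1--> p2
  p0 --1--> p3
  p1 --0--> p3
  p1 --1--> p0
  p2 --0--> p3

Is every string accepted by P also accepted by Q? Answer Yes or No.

The string 1 is in L(P) but not in L(Q).
So L(P) ⊄ L(Q).

No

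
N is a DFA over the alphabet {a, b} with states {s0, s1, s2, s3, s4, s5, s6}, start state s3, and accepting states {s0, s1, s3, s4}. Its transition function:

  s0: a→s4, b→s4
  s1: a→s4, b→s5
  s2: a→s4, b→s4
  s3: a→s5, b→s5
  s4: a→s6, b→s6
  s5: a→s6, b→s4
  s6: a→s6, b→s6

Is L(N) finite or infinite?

The useful states (reachable from s3 and able to reach an accepting state) are {s3, s4, s5}.
Restricted to these states the transition graph has no cycle, so every accepting path has bounded length and L is finite.

finite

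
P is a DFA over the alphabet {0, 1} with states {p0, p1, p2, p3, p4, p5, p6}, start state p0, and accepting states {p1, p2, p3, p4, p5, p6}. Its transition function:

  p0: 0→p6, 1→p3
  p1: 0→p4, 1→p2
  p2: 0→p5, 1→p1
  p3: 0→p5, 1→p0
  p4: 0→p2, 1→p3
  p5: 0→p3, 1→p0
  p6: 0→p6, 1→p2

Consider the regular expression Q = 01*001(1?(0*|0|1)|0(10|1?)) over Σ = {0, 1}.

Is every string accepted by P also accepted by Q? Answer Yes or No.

No

The string 0 is in L(P) but not in L(Q).
So L(P) ⊄ L(Q).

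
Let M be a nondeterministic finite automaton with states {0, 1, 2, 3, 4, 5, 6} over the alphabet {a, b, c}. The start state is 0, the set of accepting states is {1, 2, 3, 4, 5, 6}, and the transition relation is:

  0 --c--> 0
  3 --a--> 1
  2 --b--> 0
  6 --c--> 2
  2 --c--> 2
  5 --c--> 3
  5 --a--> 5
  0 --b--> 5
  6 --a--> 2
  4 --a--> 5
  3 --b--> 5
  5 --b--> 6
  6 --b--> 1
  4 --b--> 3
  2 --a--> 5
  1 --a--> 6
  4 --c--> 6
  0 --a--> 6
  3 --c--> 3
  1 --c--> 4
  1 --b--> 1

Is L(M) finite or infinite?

State 0 is reachable from the start and can reach an accepting state, and it lies on the cycle 0 → 0.
Traversing that cycle any number of times yields accepted strings of unbounded length, so the language is infinite.

infinite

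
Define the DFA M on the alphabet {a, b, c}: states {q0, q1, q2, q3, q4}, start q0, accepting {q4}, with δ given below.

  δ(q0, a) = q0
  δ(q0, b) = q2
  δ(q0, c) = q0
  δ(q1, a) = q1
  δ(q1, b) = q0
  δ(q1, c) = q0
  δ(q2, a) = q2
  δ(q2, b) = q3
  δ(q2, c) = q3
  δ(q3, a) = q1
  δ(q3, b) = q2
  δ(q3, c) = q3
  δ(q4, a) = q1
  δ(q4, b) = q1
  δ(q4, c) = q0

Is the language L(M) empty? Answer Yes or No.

Yes

The states reachable from the start state are {q0, q1, q2, q3}.
None of the accepting states {q4} is reachable, so no string is accepted and L(M) = ∅.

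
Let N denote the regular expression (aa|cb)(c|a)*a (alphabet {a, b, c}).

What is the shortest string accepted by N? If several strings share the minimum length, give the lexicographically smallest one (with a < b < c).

By inspection of the expression, no string of length less than 3 matches, and aaa is the lexicographically first match of length 3.

aaa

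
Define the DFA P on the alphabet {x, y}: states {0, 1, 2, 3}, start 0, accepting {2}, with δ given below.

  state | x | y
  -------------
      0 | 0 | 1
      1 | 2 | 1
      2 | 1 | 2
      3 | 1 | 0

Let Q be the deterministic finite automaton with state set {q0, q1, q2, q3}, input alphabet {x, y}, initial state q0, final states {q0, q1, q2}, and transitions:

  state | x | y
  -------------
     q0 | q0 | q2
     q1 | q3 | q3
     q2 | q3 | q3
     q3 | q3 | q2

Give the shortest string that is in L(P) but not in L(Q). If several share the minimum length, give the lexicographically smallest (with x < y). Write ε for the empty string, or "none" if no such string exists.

yx

The string yx is accepted by P but not by Q.
No shorter string lies in the difference, and yx is the lexicographically first length-2 string in L(P) \ L(Q).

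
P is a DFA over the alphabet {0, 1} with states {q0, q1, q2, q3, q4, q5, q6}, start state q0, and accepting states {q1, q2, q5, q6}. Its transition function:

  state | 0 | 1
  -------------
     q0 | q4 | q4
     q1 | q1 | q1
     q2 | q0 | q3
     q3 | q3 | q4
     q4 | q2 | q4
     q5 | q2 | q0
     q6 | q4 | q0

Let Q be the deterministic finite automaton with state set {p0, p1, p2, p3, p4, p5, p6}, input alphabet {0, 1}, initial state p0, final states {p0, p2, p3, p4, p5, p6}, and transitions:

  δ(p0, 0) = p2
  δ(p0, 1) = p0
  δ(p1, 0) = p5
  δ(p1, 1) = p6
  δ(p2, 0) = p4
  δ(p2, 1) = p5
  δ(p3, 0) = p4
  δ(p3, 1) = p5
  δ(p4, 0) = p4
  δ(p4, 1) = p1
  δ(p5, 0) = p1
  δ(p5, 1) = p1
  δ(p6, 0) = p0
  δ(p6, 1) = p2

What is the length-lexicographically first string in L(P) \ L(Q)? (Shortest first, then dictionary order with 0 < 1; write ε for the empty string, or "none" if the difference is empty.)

010

The string 010 is accepted by P but not by Q.
No shorter string lies in the difference, and 010 is the lexicographically first length-3 string in L(P) \ L(Q).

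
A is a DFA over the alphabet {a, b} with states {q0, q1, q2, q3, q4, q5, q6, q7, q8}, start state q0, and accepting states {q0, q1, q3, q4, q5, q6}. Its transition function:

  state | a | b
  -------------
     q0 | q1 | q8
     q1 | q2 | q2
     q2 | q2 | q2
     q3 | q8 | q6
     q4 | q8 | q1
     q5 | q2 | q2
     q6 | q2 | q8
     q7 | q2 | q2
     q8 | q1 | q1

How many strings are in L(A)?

4

The useful subgraph on states {q0, q1, q8} is acyclic, so L(A) is finite; the longest accepting path visits 3 useful states, giving maximum string length 2.
Counting accepting paths from q0 by length: 1 of length 0, 1 of length 1, 2 of length 2. Total 4.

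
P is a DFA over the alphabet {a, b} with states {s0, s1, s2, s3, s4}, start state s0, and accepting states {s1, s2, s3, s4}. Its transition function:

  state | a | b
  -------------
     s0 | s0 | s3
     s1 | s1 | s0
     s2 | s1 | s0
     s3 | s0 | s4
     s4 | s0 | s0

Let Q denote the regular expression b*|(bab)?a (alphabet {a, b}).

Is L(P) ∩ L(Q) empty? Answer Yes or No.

No

The string b is accepted by both P and Q.
Hence L(P) ∩ L(Q) ≠ ∅.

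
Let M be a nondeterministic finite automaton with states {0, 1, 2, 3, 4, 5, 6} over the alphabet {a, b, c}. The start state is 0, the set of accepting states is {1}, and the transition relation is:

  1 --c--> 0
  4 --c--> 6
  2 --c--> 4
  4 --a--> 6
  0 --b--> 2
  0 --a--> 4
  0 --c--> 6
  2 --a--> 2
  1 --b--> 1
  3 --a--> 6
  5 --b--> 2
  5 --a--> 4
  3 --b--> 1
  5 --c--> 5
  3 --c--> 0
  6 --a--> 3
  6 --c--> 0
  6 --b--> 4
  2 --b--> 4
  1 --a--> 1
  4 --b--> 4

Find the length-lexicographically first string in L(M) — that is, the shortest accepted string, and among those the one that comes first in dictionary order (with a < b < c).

cab

A breadth-first search from 0 reaches an accepting state first via the path 0 → 6 → 3 → 1 on input cab.
No string of length < 3 is accepted (BFS exhausts all shorter strings without reaching an accepting state), and cab is the lexicographically least accepting string of length 3.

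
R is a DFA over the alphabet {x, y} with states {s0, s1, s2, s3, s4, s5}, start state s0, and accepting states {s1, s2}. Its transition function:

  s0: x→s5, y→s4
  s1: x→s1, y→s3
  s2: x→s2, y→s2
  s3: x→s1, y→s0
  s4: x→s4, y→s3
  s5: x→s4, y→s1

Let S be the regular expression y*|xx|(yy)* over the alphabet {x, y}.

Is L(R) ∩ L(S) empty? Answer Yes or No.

Yes

Converting the expression S to a DFA (subset construction, then merging equivalent states) gives the minimal DFA with states {r0, r1, r2, r3, r4}, start state r0, accepting states {r0, r2, r3} and transitions r0: x→r1, y→r2; r1: x→r3, y→r4; r2: x→r4, y→r2; r3: x→r4, y→r4; r4: x→r4, y→r4.
Exploring the product automaton R × S from the start pair (s0, r0), following both machines on each input symbol, reaches 11 state pairs: (s0, r0), (s5, r1), (s4, r2), (s4, r3), (s1, r4), (s4, r4), (s3, r2), (s3, r4), (s0, r2), (s0, r4), (s5, r4).
R accepts in {s1, s2} and S accepts in {r0, r2, r3}; no reachable pair has both components accepting, so no string drives both machines to acceptance simultaneously and L(R) ∩ L(S) = ∅.
So no string is accepted by both, and the intersection is empty.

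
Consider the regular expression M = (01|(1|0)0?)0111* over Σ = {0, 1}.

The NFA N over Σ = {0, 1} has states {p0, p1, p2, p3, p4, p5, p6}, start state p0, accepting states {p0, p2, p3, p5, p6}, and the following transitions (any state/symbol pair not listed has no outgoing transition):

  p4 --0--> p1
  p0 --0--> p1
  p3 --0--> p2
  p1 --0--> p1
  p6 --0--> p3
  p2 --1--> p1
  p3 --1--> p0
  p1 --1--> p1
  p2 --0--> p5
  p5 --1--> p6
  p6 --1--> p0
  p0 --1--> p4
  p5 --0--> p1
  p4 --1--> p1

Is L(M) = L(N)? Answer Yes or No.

The string 0011 is accepted by M but rejected by N.
So L(M) ≠ L(N).

No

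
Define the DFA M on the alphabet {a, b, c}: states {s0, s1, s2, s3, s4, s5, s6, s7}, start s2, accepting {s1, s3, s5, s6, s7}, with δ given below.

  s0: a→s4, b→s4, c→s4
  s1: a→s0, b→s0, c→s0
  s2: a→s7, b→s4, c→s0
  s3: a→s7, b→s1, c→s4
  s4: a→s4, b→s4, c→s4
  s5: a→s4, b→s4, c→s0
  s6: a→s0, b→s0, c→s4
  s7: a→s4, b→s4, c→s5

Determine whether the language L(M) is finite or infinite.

finite

The useful states (reachable from s2 and able to reach an accepting state) are {s2, s5, s7}.
Restricted to these states the transition graph has no cycle, so every accepting path has bounded length and L is finite.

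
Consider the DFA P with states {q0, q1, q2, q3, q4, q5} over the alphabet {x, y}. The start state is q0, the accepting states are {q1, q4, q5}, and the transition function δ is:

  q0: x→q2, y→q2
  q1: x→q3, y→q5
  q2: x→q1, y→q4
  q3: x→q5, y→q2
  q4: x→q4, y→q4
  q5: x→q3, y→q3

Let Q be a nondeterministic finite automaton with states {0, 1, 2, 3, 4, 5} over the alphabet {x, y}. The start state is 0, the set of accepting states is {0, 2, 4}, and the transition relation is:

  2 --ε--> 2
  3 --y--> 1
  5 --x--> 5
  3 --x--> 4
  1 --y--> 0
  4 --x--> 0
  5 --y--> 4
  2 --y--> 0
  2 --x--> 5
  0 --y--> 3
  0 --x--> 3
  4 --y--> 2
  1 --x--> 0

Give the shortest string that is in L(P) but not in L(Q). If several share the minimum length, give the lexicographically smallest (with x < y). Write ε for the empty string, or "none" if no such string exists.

xy

The string xy is accepted by P but not by Q.
No shorter string lies in the difference, and xy is the lexicographically first length-2 string in L(P) \ L(Q).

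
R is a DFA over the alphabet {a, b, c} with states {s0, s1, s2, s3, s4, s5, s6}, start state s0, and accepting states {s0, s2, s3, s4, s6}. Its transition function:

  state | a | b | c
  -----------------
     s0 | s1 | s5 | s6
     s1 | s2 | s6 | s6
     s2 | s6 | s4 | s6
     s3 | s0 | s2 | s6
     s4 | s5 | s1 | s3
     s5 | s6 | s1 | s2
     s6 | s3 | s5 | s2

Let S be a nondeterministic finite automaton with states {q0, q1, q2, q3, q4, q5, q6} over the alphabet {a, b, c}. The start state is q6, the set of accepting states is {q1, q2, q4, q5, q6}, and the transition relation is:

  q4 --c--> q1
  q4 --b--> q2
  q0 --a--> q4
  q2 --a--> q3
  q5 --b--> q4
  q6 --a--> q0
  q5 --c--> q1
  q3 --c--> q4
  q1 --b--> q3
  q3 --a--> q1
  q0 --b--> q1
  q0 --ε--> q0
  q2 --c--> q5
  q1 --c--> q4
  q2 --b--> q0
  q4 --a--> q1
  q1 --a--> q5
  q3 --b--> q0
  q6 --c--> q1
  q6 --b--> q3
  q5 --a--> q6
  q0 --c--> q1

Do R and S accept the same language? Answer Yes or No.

Exploring the product automaton R × S from the start pair (s0, q6), following both machines on each input symbol, reaches 7 state pairs: (s0, q6), (s1, q0), (s5, q3), (s6, q1), (s2, q4), (s3, q5), (s4, q2).
R accepts in {s0, s2, s3, s4, s6} and S accepts in {q1, q2, q4, q5, q6}. In every reachable pair the two components are either both accepting — (s0, q6), (s6, q1), (s2, q4), (s3, q5), (s4, q2) — or both non-accepting, so no string is accepted by exactly one of the machines: L(R) \ L(S) and L(S) \ L(R) are both empty.
Hence every string is accepted by R iff it is accepted by S, and the two languages coincide.

Yes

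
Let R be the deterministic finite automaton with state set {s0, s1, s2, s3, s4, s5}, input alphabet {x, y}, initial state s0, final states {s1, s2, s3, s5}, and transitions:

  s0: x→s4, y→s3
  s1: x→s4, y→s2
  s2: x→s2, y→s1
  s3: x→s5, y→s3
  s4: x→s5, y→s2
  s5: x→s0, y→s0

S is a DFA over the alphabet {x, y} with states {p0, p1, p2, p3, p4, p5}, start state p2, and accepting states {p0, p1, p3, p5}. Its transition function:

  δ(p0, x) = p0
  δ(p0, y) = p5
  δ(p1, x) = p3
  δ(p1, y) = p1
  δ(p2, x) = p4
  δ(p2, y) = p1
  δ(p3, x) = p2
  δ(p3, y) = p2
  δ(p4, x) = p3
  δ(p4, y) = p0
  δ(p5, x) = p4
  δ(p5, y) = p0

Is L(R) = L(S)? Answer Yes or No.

Exploring the product automaton R × S from the start pair (s0, p2), following both machines on each input symbol, reaches 6 state pairs: (s0, p2), (s4, p4), (s3, p1), (s5, p3), (s2, p0), (s1, p5).
R accepts in {s1, s2, s3, s5} and S accepts in {p0, p1, p3, p5}. In every reachable pair the two components are either both accepting — (s3, p1), (s5, p3), (s2, p0), (s1, p5) — or both non-accepting, so no string is accepted by exactly one of the machines: L(R) \ L(S) and L(S) \ L(R) are both empty.
Hence every string is accepted by R iff it is accepted by S, and the two languages coincide.

Yes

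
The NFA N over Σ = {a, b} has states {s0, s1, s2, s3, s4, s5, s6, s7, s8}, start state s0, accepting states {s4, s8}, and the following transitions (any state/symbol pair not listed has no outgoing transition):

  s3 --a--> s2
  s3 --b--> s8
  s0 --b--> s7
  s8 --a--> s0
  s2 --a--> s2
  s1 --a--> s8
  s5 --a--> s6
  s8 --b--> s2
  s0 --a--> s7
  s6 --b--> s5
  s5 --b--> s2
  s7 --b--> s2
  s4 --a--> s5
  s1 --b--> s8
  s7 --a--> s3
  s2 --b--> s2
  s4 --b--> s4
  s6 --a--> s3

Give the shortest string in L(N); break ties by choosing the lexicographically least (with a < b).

A breadth-first search from s0 reaches an accepting state first via the path s0 → s7 → s3 → s8 on input aab.
No string of length < 3 is accepted (BFS exhausts all shorter strings without reaching an accepting state), and aab is the lexicographically least accepting string of length 3.

aab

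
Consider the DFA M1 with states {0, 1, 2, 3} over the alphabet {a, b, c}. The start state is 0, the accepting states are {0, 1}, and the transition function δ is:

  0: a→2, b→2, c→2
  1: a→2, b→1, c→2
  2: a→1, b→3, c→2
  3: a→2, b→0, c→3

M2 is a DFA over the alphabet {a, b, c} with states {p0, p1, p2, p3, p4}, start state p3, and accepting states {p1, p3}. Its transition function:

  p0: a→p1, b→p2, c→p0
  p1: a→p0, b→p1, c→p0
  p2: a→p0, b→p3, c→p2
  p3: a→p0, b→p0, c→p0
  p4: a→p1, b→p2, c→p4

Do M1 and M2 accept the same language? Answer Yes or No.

Exploring the product automaton M1 × M2 from the start pair (0, p3), following both machines on each input symbol, reaches 4 state pairs: (0, p3), (2, p0), (1, p1), (3, p2).
M1 accepts in {0, 1} and M2 accepts in {p1, p3}. In every reachable pair the two components are either both accepting — (0, p3), (1, p1) — or both non-accepting, so no string is accepted by exactly one of the machines: L(M1) \ L(M2) and L(M2) \ L(M1) are both empty.
Hence every string is accepted by M1 iff it is accepted by M2, and the two languages coincide.

Yes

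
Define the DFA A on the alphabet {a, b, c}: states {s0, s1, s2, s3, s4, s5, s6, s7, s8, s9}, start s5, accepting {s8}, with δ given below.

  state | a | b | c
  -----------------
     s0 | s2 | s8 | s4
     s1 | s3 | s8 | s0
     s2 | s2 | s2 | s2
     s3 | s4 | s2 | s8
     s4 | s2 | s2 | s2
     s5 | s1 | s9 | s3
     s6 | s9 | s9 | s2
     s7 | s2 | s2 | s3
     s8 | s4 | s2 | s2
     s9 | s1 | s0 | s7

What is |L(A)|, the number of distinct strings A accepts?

The useful subgraph on states {s0, s1, s3, s5, s7, s8, s9} is acyclic, so L(A) is finite; the longest accepting path visits 5 useful states, giving maximum string length 4.
Counting accepting paths from s5 by length: 2 of length 2, 4 of length 3, 3 of length 4. Total 9.

9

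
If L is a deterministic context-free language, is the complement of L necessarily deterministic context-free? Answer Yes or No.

Yes

A deterministic PDA can be normalised so that it always reads its entire input (no blocking, no infinite ε-loops) and records in its finite control whether it has passed through an accepting state since the last input symbol was consumed; inverting that end-of-input verdict yields a DPDA for the complement.
So the deterministic context-free languages are closed under complement.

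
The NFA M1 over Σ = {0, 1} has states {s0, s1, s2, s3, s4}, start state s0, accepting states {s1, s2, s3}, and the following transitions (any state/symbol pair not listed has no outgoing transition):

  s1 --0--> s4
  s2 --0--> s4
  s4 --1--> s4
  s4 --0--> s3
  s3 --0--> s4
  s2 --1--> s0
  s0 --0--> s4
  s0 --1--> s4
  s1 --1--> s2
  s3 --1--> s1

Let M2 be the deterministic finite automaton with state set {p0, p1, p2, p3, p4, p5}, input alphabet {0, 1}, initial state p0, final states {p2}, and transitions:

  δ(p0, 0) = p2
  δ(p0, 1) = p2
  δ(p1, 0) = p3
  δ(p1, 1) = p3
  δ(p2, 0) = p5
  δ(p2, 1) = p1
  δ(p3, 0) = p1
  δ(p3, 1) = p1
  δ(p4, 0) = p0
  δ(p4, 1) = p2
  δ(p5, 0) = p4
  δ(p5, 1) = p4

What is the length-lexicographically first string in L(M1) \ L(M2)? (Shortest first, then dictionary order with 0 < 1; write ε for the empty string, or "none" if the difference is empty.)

00

The string 00 is accepted by M1 but not by M2.
No shorter string lies in the difference, and 00 is the lexicographically first length-2 string in L(M1) \ L(M2).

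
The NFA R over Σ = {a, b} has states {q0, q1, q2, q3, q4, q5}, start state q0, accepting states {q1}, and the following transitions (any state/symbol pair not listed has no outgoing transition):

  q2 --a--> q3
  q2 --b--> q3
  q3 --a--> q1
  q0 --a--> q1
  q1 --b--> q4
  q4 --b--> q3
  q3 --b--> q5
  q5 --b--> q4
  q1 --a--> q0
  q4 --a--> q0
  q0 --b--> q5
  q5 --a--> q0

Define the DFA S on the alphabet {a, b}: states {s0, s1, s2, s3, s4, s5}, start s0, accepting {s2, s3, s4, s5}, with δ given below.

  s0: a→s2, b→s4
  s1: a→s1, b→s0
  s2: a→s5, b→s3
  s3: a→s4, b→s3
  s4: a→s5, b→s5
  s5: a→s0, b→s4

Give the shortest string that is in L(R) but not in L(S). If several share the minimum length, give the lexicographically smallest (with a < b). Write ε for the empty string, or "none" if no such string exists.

aaa

The string aaa is accepted by R but not by S.
No shorter string lies in the difference, and aaa is the lexicographically first length-3 string in L(R) \ L(S).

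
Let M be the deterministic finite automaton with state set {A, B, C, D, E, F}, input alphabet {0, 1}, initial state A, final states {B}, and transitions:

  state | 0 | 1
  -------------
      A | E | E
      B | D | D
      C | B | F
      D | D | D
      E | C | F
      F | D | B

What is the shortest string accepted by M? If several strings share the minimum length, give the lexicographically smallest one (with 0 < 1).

A breadth-first search from A reaches an accepting state first via the path A → E → C → B on input 000.
No string of length < 3 is accepted (BFS exhausts all shorter strings without reaching an accepting state), and 000 is the lexicographically least accepting string of length 3.

000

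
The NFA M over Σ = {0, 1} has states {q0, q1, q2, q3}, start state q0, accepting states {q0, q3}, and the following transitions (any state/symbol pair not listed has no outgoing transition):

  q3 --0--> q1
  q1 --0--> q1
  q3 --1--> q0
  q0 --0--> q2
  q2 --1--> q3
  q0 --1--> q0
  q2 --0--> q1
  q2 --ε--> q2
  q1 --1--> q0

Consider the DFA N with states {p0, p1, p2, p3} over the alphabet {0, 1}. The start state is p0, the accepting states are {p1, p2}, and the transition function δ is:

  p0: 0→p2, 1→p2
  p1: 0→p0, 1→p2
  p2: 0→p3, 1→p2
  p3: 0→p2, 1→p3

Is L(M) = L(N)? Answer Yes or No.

The empty string ε is accepted by M but rejected by N.
So L(M) ≠ L(N).

No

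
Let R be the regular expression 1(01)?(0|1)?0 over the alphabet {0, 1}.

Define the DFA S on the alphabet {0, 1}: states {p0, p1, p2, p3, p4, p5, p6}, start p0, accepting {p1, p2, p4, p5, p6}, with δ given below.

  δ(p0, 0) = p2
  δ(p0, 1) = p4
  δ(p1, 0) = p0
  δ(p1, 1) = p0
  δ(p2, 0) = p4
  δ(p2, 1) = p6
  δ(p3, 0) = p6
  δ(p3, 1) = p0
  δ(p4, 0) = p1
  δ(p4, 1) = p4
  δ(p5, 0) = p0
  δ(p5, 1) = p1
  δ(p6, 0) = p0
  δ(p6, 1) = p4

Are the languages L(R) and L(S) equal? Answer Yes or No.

The string 100 is accepted by R but rejected by S.
So L(R) ≠ L(S).

No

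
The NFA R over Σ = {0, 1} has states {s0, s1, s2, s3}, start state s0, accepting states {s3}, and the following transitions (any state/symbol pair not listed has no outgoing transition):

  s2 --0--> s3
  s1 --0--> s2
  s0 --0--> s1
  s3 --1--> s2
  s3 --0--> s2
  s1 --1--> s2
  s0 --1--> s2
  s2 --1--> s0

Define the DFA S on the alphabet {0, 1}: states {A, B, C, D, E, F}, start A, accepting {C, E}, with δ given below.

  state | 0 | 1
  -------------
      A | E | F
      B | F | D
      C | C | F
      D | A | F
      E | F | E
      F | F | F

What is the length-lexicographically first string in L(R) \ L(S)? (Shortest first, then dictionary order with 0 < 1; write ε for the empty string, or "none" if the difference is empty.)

10

The string 10 is accepted by R but not by S.
No shorter string lies in the difference, and 10 is the lexicographically first length-2 string in L(R) \ L(S).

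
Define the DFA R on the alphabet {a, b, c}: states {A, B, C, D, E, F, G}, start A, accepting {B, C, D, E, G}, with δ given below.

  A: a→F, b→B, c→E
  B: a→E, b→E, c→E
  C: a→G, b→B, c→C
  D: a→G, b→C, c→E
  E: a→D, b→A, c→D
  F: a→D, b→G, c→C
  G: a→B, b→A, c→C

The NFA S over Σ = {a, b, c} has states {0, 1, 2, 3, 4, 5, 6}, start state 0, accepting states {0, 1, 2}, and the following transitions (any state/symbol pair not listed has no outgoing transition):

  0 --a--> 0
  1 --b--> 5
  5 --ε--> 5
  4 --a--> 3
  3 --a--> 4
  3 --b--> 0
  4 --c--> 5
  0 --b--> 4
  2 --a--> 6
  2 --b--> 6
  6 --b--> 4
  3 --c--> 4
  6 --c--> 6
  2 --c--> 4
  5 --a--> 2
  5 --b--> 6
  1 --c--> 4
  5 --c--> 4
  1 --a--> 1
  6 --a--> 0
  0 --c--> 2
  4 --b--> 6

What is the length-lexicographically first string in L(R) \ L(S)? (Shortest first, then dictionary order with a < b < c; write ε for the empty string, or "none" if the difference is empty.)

The string b is accepted by R but not by S.
No shorter string lies in the difference, and b is the lexicographically first length-1 string in L(R) \ L(S).

b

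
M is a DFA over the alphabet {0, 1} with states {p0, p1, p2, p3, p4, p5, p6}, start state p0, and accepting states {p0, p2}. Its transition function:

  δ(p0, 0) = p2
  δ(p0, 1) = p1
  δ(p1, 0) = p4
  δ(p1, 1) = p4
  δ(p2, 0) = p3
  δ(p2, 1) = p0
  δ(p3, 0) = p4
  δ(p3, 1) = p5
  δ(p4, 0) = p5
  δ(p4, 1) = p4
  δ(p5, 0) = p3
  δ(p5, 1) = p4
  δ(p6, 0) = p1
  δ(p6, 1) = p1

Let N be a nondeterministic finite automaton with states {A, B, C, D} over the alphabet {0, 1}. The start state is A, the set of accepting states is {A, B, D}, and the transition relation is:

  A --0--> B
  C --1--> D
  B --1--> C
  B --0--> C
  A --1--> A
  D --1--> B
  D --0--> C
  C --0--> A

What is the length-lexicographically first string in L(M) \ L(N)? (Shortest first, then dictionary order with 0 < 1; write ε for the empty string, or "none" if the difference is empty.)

01

The string 01 is accepted by M but not by N.
No shorter string lies in the difference, and 01 is the lexicographically first length-2 string in L(M) \ L(N).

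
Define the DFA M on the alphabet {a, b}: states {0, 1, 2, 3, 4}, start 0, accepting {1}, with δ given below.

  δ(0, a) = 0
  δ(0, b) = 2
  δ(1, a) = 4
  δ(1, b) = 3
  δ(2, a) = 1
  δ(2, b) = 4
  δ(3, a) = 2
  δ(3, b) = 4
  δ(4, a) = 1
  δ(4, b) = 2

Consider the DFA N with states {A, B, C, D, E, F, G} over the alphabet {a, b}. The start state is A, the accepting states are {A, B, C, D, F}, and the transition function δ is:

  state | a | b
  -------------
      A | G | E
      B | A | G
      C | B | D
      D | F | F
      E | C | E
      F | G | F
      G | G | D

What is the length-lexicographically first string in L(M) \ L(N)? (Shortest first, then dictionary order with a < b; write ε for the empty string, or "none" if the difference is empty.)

abba

The string abba is accepted by M but not by N.
No shorter string lies in the difference, and abba is the lexicographically first length-4 string in L(M) \ L(N).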